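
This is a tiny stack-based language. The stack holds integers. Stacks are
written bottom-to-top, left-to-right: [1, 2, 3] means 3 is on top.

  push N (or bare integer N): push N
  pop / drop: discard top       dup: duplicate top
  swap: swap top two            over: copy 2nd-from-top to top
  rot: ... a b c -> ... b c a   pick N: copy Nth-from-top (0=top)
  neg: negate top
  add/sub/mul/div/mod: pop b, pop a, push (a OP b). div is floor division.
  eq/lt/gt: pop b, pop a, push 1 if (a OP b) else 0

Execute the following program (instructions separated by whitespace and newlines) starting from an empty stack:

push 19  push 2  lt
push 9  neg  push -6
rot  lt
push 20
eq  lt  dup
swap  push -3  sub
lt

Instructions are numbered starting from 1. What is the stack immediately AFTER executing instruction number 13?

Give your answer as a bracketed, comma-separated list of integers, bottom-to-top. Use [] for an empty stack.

Answer: [1, 1]

Derivation:
Step 1 ('push 19'): [19]
Step 2 ('push 2'): [19, 2]
Step 3 ('lt'): [0]
Step 4 ('push 9'): [0, 9]
Step 5 ('neg'): [0, -9]
Step 6 ('push -6'): [0, -9, -6]
Step 7 ('rot'): [-9, -6, 0]
Step 8 ('lt'): [-9, 1]
Step 9 ('push 20'): [-9, 1, 20]
Step 10 ('eq'): [-9, 0]
Step 11 ('lt'): [1]
Step 12 ('dup'): [1, 1]
Step 13 ('swap'): [1, 1]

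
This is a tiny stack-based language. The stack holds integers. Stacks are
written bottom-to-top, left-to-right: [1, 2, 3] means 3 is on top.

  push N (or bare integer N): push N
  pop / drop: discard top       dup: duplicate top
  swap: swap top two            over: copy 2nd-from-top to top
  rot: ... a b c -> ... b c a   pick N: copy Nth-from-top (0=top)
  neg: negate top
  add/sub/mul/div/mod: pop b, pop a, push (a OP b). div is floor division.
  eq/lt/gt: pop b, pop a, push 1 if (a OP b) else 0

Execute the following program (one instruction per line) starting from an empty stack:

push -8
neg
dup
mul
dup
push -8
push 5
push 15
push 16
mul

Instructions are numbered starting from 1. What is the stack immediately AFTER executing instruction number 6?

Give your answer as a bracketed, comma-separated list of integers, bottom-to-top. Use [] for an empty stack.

Step 1 ('push -8'): [-8]
Step 2 ('neg'): [8]
Step 3 ('dup'): [8, 8]
Step 4 ('mul'): [64]
Step 5 ('dup'): [64, 64]
Step 6 ('push -8'): [64, 64, -8]

Answer: [64, 64, -8]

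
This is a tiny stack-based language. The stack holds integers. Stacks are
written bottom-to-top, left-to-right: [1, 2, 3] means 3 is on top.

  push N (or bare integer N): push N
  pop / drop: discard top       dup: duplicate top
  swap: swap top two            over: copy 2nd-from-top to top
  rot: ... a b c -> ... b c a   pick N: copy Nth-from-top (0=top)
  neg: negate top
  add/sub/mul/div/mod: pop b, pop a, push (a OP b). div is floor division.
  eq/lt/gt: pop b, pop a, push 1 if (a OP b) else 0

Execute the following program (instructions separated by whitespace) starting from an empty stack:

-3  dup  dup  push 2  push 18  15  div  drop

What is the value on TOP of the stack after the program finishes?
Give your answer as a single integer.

After 'push -3': [-3]
After 'dup': [-3, -3]
After 'dup': [-3, -3, -3]
After 'push 2': [-3, -3, -3, 2]
After 'push 18': [-3, -3, -3, 2, 18]
After 'push 15': [-3, -3, -3, 2, 18, 15]
After 'div': [-3, -3, -3, 2, 1]
After 'drop': [-3, -3, -3, 2]

Answer: 2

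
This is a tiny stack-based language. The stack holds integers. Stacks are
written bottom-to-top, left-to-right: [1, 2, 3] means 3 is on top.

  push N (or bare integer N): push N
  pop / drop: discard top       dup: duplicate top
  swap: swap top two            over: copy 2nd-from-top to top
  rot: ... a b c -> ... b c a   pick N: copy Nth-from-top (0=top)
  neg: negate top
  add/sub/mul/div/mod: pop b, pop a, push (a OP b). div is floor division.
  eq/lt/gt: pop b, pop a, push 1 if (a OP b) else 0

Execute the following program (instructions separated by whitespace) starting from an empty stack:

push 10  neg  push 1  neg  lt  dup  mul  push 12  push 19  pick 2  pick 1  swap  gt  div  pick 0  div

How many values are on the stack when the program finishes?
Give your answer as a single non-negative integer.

Answer: 3

Derivation:
After 'push 10': stack = [10] (depth 1)
After 'neg': stack = [-10] (depth 1)
After 'push 1': stack = [-10, 1] (depth 2)
After 'neg': stack = [-10, -1] (depth 2)
After 'lt': stack = [1] (depth 1)
After 'dup': stack = [1, 1] (depth 2)
After 'mul': stack = [1] (depth 1)
After 'push 12': stack = [1, 12] (depth 2)
After 'push 19': stack = [1, 12, 19] (depth 3)
After 'pick 2': stack = [1, 12, 19, 1] (depth 4)
After 'pick 1': stack = [1, 12, 19, 1, 19] (depth 5)
After 'swap': stack = [1, 12, 19, 19, 1] (depth 5)
After 'gt': stack = [1, 12, 19, 1] (depth 4)
After 'div': stack = [1, 12, 19] (depth 3)
After 'pick 0': stack = [1, 12, 19, 19] (depth 4)
After 'div': stack = [1, 12, 1] (depth 3)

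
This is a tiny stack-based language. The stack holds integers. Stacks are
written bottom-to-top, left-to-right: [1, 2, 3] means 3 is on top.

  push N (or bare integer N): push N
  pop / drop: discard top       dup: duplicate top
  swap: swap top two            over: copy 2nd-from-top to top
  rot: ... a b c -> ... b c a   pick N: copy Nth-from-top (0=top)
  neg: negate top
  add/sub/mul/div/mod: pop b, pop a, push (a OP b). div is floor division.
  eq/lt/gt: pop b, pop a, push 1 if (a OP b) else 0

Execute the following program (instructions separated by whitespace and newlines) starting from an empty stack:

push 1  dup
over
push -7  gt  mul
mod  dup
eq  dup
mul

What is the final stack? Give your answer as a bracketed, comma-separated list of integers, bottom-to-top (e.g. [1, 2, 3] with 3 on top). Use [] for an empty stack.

Answer: [1]

Derivation:
After 'push 1': [1]
After 'dup': [1, 1]
After 'over': [1, 1, 1]
After 'push -7': [1, 1, 1, -7]
After 'gt': [1, 1, 1]
After 'mul': [1, 1]
After 'mod': [0]
After 'dup': [0, 0]
After 'eq': [1]
After 'dup': [1, 1]
After 'mul': [1]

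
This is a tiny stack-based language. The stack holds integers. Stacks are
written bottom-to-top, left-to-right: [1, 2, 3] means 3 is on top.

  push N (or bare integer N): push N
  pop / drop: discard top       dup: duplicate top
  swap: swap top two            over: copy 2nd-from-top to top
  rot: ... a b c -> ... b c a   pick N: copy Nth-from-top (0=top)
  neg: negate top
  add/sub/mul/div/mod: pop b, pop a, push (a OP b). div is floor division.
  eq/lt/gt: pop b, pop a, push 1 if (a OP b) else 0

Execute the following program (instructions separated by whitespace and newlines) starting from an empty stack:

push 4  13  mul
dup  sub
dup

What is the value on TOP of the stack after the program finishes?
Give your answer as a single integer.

After 'push 4': [4]
After 'push 13': [4, 13]
After 'mul': [52]
After 'dup': [52, 52]
After 'sub': [0]
After 'dup': [0, 0]

Answer: 0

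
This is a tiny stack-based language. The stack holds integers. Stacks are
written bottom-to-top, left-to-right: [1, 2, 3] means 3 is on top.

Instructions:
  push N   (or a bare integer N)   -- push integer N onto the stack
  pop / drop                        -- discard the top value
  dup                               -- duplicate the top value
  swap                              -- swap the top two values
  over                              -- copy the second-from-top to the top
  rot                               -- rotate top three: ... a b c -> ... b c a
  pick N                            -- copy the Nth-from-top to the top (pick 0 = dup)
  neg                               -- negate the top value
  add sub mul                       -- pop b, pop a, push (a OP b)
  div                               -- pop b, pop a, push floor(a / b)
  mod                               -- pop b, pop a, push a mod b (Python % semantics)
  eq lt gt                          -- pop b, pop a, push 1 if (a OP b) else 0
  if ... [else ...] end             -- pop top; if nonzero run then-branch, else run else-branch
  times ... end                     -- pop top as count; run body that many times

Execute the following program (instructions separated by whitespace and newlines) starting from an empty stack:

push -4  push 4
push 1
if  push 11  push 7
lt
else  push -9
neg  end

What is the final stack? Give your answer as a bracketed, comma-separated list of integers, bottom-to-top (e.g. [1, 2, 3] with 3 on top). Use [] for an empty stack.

Answer: [-4, 4, 0]

Derivation:
After 'push -4': [-4]
After 'push 4': [-4, 4]
After 'push 1': [-4, 4, 1]
After 'if': [-4, 4]
After 'push 11': [-4, 4, 11]
After 'push 7': [-4, 4, 11, 7]
After 'lt': [-4, 4, 0]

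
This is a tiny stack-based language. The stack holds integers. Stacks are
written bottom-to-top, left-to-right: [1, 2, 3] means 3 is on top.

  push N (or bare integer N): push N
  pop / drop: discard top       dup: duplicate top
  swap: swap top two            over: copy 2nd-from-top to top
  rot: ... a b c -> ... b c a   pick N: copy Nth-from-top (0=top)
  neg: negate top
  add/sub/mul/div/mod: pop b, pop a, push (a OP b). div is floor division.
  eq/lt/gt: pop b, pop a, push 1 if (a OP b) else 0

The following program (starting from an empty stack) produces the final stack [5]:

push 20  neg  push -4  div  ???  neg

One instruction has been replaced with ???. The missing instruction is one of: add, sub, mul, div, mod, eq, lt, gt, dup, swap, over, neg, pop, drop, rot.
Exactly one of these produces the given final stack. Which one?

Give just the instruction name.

Answer: neg

Derivation:
Stack before ???: [5]
Stack after ???:  [-5]
The instruction that transforms [5] -> [-5] is: neg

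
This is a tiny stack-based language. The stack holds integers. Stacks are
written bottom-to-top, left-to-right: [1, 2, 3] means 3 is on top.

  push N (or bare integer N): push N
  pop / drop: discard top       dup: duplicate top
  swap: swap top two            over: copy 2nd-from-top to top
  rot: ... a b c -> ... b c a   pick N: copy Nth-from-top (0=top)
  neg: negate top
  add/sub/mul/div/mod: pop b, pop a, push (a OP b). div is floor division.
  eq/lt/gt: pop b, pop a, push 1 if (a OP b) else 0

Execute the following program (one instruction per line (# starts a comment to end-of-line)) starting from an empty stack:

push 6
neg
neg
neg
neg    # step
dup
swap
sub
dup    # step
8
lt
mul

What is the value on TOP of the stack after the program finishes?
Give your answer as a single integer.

Answer: 0

Derivation:
After 'push 6': [6]
After 'neg': [-6]
After 'neg': [6]
After 'neg': [-6]
After 'neg': [6]
After 'dup': [6, 6]
After 'swap': [6, 6]
After 'sub': [0]
After 'dup': [0, 0]
After 'push 8': [0, 0, 8]
After 'lt': [0, 1]
After 'mul': [0]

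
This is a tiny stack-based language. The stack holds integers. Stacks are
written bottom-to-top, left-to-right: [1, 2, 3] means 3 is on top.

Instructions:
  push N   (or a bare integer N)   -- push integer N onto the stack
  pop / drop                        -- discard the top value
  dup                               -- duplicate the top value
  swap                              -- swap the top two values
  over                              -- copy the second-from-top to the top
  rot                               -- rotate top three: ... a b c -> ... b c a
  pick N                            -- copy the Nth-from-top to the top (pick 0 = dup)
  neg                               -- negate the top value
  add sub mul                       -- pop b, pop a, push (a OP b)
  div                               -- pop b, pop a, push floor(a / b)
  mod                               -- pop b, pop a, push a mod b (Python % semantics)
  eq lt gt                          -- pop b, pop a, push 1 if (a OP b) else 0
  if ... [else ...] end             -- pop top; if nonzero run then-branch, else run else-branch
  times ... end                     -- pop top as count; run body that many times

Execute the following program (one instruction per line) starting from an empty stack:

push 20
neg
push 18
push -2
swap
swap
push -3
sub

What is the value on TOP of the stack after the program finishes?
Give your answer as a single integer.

Answer: 1

Derivation:
After 'push 20': [20]
After 'neg': [-20]
After 'push 18': [-20, 18]
After 'push -2': [-20, 18, -2]
After 'swap': [-20, -2, 18]
After 'swap': [-20, 18, -2]
After 'push -3': [-20, 18, -2, -3]
After 'sub': [-20, 18, 1]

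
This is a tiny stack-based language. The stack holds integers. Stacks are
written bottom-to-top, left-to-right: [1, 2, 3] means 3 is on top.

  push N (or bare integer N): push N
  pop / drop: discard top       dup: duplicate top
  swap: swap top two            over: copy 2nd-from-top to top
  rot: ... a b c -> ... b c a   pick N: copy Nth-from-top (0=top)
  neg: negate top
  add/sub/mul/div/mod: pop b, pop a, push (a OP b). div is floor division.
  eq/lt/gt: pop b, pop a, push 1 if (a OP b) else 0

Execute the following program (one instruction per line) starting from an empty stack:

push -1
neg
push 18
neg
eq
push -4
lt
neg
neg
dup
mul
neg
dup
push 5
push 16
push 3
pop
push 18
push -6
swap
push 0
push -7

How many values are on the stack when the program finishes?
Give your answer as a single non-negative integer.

After 'push -1': stack = [-1] (depth 1)
After 'neg': stack = [1] (depth 1)
After 'push 18': stack = [1, 18] (depth 2)
After 'neg': stack = [1, -18] (depth 2)
After 'eq': stack = [0] (depth 1)
After 'push -4': stack = [0, -4] (depth 2)
After 'lt': stack = [0] (depth 1)
After 'neg': stack = [0] (depth 1)
After 'neg': stack = [0] (depth 1)
After 'dup': stack = [0, 0] (depth 2)
  ...
After 'dup': stack = [0, 0] (depth 2)
After 'push 5': stack = [0, 0, 5] (depth 3)
After 'push 16': stack = [0, 0, 5, 16] (depth 4)
After 'push 3': stack = [0, 0, 5, 16, 3] (depth 5)
After 'pop': stack = [0, 0, 5, 16] (depth 4)
After 'push 18': stack = [0, 0, 5, 16, 18] (depth 5)
After 'push -6': stack = [0, 0, 5, 16, 18, -6] (depth 6)
After 'swap': stack = [0, 0, 5, 16, -6, 18] (depth 6)
After 'push 0': stack = [0, 0, 5, 16, -6, 18, 0] (depth 7)
After 'push -7': stack = [0, 0, 5, 16, -6, 18, 0, -7] (depth 8)

Answer: 8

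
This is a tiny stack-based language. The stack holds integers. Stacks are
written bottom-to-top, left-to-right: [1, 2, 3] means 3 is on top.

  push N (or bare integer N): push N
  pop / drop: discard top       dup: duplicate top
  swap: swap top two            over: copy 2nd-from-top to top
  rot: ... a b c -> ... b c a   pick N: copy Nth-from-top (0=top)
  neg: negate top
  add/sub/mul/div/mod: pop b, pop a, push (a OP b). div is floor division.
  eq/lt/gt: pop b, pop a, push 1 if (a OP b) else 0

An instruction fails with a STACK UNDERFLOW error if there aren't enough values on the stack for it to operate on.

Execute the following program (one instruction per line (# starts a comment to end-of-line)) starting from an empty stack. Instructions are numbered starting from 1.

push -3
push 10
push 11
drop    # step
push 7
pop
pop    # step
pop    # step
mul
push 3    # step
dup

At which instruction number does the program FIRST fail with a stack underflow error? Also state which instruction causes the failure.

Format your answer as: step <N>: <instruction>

Step 1 ('push -3'): stack = [-3], depth = 1
Step 2 ('push 10'): stack = [-3, 10], depth = 2
Step 3 ('push 11'): stack = [-3, 10, 11], depth = 3
Step 4 ('drop'): stack = [-3, 10], depth = 2
Step 5 ('push 7'): stack = [-3, 10, 7], depth = 3
Step 6 ('pop'): stack = [-3, 10], depth = 2
Step 7 ('pop'): stack = [-3], depth = 1
Step 8 ('pop'): stack = [], depth = 0
Step 9 ('mul'): needs 2 value(s) but depth is 0 — STACK UNDERFLOW

Answer: step 9: mul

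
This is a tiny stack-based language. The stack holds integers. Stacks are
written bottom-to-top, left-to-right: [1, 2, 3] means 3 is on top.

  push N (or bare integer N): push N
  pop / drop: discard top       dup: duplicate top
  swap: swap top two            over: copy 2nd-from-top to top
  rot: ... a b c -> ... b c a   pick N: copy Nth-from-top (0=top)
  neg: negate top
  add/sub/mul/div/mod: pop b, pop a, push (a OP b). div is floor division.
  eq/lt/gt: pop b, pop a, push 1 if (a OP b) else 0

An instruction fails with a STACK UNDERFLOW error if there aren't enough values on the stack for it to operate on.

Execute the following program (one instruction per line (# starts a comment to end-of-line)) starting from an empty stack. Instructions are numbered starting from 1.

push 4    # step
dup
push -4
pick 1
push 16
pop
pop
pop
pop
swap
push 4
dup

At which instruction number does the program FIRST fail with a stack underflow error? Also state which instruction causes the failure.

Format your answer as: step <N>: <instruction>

Step 1 ('push 4'): stack = [4], depth = 1
Step 2 ('dup'): stack = [4, 4], depth = 2
Step 3 ('push -4'): stack = [4, 4, -4], depth = 3
Step 4 ('pick 1'): stack = [4, 4, -4, 4], depth = 4
Step 5 ('push 16'): stack = [4, 4, -4, 4, 16], depth = 5
Step 6 ('pop'): stack = [4, 4, -4, 4], depth = 4
Step 7 ('pop'): stack = [4, 4, -4], depth = 3
Step 8 ('pop'): stack = [4, 4], depth = 2
Step 9 ('pop'): stack = [4], depth = 1
Step 10 ('swap'): needs 2 value(s) but depth is 1 — STACK UNDERFLOW

Answer: step 10: swap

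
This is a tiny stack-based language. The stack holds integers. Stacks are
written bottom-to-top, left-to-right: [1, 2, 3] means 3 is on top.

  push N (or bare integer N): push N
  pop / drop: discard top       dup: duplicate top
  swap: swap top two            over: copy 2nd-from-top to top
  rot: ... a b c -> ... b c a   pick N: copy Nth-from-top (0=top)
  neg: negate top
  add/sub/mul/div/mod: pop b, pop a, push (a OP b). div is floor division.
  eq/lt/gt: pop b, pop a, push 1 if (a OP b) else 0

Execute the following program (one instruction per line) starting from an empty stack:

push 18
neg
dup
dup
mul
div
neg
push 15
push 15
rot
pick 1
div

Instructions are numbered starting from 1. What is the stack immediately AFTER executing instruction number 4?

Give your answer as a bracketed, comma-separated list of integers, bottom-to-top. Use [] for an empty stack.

Step 1 ('push 18'): [18]
Step 2 ('neg'): [-18]
Step 3 ('dup'): [-18, -18]
Step 4 ('dup'): [-18, -18, -18]

Answer: [-18, -18, -18]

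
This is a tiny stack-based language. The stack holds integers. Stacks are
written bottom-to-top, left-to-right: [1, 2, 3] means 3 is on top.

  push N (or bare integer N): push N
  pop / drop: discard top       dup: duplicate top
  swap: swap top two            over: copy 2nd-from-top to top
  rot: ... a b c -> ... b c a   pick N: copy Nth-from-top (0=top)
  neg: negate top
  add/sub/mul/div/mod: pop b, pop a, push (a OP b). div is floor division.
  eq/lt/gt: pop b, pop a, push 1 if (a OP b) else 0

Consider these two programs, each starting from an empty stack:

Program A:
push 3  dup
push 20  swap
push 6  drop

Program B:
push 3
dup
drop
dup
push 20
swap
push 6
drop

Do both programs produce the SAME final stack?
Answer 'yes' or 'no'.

Program A trace:
  After 'push 3': [3]
  After 'dup': [3, 3]
  After 'push 20': [3, 3, 20]
  After 'swap': [3, 20, 3]
  After 'push 6': [3, 20, 3, 6]
  After 'drop': [3, 20, 3]
Program A final stack: [3, 20, 3]

Program B trace:
  After 'push 3': [3]
  After 'dup': [3, 3]
  After 'drop': [3]
  After 'dup': [3, 3]
  After 'push 20': [3, 3, 20]
  After 'swap': [3, 20, 3]
  After 'push 6': [3, 20, 3, 6]
  After 'drop': [3, 20, 3]
Program B final stack: [3, 20, 3]
Same: yes

Answer: yes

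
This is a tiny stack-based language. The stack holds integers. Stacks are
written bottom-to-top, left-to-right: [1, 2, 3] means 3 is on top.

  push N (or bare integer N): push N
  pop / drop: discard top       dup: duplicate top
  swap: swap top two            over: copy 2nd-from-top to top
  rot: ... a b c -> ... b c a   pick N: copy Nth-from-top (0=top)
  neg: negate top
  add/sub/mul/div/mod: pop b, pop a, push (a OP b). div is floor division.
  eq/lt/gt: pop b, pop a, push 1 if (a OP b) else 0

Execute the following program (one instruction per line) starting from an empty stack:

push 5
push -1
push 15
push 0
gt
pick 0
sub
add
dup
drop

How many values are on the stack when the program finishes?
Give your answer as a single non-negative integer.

After 'push 5': stack = [5] (depth 1)
After 'push -1': stack = [5, -1] (depth 2)
After 'push 15': stack = [5, -1, 15] (depth 3)
After 'push 0': stack = [5, -1, 15, 0] (depth 4)
After 'gt': stack = [5, -1, 1] (depth 3)
After 'pick 0': stack = [5, -1, 1, 1] (depth 4)
After 'sub': stack = [5, -1, 0] (depth 3)
After 'add': stack = [5, -1] (depth 2)
After 'dup': stack = [5, -1, -1] (depth 3)
After 'drop': stack = [5, -1] (depth 2)

Answer: 2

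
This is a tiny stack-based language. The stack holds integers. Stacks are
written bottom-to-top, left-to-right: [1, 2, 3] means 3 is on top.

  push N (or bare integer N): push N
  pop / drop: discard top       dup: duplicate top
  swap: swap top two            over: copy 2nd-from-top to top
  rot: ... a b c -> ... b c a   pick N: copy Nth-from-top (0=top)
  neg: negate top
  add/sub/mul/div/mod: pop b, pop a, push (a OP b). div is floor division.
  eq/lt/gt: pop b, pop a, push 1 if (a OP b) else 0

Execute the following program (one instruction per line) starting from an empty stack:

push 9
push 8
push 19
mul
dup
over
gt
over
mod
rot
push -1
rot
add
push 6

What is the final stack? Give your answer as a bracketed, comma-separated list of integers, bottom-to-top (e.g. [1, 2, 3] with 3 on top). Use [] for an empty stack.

Answer: [152, 9, -1, 6]

Derivation:
After 'push 9': [9]
After 'push 8': [9, 8]
After 'push 19': [9, 8, 19]
After 'mul': [9, 152]
After 'dup': [9, 152, 152]
After 'over': [9, 152, 152, 152]
After 'gt': [9, 152, 0]
After 'over': [9, 152, 0, 152]
After 'mod': [9, 152, 0]
After 'rot': [152, 0, 9]
After 'push -1': [152, 0, 9, -1]
After 'rot': [152, 9, -1, 0]
After 'add': [152, 9, -1]
After 'push 6': [152, 9, -1, 6]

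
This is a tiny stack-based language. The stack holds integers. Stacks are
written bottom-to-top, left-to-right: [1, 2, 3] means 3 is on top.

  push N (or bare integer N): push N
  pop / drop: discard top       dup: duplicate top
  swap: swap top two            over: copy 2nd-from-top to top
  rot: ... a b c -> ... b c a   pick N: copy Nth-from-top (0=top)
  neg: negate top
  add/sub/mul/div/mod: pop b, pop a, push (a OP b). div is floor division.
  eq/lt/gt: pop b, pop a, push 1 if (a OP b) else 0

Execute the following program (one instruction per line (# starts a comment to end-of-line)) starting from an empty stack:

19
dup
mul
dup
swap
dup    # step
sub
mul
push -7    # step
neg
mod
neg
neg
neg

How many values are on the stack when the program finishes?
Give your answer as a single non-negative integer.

After 'push 19': stack = [19] (depth 1)
After 'dup': stack = [19, 19] (depth 2)
After 'mul': stack = [361] (depth 1)
After 'dup': stack = [361, 361] (depth 2)
After 'swap': stack = [361, 361] (depth 2)
After 'dup': stack = [361, 361, 361] (depth 3)
After 'sub': stack = [361, 0] (depth 2)
After 'mul': stack = [0] (depth 1)
After 'push -7': stack = [0, -7] (depth 2)
After 'neg': stack = [0, 7] (depth 2)
After 'mod': stack = [0] (depth 1)
After 'neg': stack = [0] (depth 1)
After 'neg': stack = [0] (depth 1)
After 'neg': stack = [0] (depth 1)

Answer: 1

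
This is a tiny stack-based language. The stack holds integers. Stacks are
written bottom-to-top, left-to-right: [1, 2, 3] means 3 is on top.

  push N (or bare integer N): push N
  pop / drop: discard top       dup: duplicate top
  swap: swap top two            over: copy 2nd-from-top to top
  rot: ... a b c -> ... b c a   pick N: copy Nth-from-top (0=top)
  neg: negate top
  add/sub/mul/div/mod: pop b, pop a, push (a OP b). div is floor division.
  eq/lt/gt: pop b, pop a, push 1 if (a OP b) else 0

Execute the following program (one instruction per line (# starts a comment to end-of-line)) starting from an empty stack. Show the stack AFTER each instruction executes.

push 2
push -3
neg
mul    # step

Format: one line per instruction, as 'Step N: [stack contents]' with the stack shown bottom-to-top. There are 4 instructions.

Step 1: [2]
Step 2: [2, -3]
Step 3: [2, 3]
Step 4: [6]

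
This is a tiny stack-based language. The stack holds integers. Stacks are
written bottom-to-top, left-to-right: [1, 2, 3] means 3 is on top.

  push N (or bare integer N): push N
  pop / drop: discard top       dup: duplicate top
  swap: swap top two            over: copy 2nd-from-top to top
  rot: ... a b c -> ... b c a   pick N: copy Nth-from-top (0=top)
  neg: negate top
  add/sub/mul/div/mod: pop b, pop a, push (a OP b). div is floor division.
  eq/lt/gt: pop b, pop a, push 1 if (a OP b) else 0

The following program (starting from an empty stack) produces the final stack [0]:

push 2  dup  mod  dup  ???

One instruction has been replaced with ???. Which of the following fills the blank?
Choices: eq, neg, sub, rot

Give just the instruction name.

Stack before ???: [0, 0]
Stack after ???:  [0]
Checking each choice:
  eq: produces [1]
  neg: produces [0, 0]
  sub: MATCH
  rot: stack underflow (need 3, have 2)


Answer: sub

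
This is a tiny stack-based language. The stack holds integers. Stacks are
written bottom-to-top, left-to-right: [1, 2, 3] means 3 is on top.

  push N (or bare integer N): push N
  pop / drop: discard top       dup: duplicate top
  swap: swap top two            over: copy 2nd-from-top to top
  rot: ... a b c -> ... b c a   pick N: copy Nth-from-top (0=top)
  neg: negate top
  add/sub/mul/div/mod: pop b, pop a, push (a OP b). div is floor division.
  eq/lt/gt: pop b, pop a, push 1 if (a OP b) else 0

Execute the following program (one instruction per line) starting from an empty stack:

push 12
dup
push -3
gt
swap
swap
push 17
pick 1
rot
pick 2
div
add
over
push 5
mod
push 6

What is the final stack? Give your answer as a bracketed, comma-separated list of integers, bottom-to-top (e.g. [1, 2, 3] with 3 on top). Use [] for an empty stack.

Answer: [12, 17, 1, 2, 6]

Derivation:
After 'push 12': [12]
After 'dup': [12, 12]
After 'push -3': [12, 12, -3]
After 'gt': [12, 1]
After 'swap': [1, 12]
After 'swap': [12, 1]
After 'push 17': [12, 1, 17]
After 'pick 1': [12, 1, 17, 1]
After 'rot': [12, 17, 1, 1]
After 'pick 2': [12, 17, 1, 1, 17]
After 'div': [12, 17, 1, 0]
After 'add': [12, 17, 1]
After 'over': [12, 17, 1, 17]
After 'push 5': [12, 17, 1, 17, 5]
After 'mod': [12, 17, 1, 2]
After 'push 6': [12, 17, 1, 2, 6]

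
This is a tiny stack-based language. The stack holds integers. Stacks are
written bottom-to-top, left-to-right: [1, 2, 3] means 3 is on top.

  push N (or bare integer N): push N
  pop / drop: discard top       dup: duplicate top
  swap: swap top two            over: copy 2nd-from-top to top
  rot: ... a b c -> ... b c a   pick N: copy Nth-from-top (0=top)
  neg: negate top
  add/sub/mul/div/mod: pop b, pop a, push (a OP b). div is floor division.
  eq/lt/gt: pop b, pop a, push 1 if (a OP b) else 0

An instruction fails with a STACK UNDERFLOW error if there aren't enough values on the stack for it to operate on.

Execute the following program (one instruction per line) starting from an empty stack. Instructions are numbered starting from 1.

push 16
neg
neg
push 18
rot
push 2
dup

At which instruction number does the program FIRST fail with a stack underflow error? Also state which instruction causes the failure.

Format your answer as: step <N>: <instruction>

Answer: step 5: rot

Derivation:
Step 1 ('push 16'): stack = [16], depth = 1
Step 2 ('neg'): stack = [-16], depth = 1
Step 3 ('neg'): stack = [16], depth = 1
Step 4 ('push 18'): stack = [16, 18], depth = 2
Step 5 ('rot'): needs 3 value(s) but depth is 2 — STACK UNDERFLOW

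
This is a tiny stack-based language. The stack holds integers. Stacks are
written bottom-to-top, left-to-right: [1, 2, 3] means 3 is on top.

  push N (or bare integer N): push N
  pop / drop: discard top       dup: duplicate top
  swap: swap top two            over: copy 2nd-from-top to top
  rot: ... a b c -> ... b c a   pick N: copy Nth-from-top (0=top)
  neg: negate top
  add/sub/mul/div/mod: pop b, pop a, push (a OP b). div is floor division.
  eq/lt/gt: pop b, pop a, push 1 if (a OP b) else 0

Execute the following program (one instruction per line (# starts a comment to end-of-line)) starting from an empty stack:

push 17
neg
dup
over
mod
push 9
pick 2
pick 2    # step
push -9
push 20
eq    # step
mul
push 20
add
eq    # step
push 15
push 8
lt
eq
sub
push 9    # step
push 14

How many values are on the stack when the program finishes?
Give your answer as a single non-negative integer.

After 'push 17': stack = [17] (depth 1)
After 'neg': stack = [-17] (depth 1)
After 'dup': stack = [-17, -17] (depth 2)
After 'over': stack = [-17, -17, -17] (depth 3)
After 'mod': stack = [-17, 0] (depth 2)
After 'push 9': stack = [-17, 0, 9] (depth 3)
After 'pick 2': stack = [-17, 0, 9, -17] (depth 4)
After 'pick 2': stack = [-17, 0, 9, -17, 0] (depth 5)
After 'push -9': stack = [-17, 0, 9, -17, 0, -9] (depth 6)
After 'push 20': stack = [-17, 0, 9, -17, 0, -9, 20] (depth 7)
  ...
After 'push 20': stack = [-17, 0, 9, -17, 0, 20] (depth 6)
After 'add': stack = [-17, 0, 9, -17, 20] (depth 5)
After 'eq': stack = [-17, 0, 9, 0] (depth 4)
After 'push 15': stack = [-17, 0, 9, 0, 15] (depth 5)
After 'push 8': stack = [-17, 0, 9, 0, 15, 8] (depth 6)
After 'lt': stack = [-17, 0, 9, 0, 0] (depth 5)
After 'eq': stack = [-17, 0, 9, 1] (depth 4)
After 'sub': stack = [-17, 0, 8] (depth 3)
After 'push 9': stack = [-17, 0, 8, 9] (depth 4)
After 'push 14': stack = [-17, 0, 8, 9, 14] (depth 5)

Answer: 5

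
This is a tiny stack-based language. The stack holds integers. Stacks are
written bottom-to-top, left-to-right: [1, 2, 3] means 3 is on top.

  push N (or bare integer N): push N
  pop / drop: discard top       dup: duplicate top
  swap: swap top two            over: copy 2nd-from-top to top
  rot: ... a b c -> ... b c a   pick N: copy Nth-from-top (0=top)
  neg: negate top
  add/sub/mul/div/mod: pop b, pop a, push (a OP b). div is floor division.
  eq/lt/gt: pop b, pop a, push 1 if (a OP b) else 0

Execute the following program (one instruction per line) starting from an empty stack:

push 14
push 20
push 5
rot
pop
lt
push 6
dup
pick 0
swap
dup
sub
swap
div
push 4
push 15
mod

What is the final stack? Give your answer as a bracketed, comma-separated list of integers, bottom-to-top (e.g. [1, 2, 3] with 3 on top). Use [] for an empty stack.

Answer: [0, 6, 0, 4]

Derivation:
After 'push 14': [14]
After 'push 20': [14, 20]
After 'push 5': [14, 20, 5]
After 'rot': [20, 5, 14]
After 'pop': [20, 5]
After 'lt': [0]
After 'push 6': [0, 6]
After 'dup': [0, 6, 6]
After 'pick 0': [0, 6, 6, 6]
After 'swap': [0, 6, 6, 6]
After 'dup': [0, 6, 6, 6, 6]
After 'sub': [0, 6, 6, 0]
After 'swap': [0, 6, 0, 6]
After 'div': [0, 6, 0]
After 'push 4': [0, 6, 0, 4]
After 'push 15': [0, 6, 0, 4, 15]
After 'mod': [0, 6, 0, 4]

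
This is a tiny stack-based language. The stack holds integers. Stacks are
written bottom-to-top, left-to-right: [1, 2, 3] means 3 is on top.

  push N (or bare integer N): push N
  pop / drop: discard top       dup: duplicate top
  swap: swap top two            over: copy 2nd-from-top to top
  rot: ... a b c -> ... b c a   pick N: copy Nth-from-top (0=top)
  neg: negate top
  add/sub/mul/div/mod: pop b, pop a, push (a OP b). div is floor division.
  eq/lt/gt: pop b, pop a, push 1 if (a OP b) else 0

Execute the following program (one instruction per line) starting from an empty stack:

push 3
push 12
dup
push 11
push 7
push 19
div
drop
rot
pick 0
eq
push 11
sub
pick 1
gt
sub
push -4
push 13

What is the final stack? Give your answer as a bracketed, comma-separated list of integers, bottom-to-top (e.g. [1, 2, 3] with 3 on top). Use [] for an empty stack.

Answer: [3, 12, 11, -4, 13]

Derivation:
After 'push 3': [3]
After 'push 12': [3, 12]
After 'dup': [3, 12, 12]
After 'push 11': [3, 12, 12, 11]
After 'push 7': [3, 12, 12, 11, 7]
After 'push 19': [3, 12, 12, 11, 7, 19]
After 'div': [3, 12, 12, 11, 0]
After 'drop': [3, 12, 12, 11]
After 'rot': [3, 12, 11, 12]
After 'pick 0': [3, 12, 11, 12, 12]
After 'eq': [3, 12, 11, 1]
After 'push 11': [3, 12, 11, 1, 11]
After 'sub': [3, 12, 11, -10]
After 'pick 1': [3, 12, 11, -10, 11]
After 'gt': [3, 12, 11, 0]
After 'sub': [3, 12, 11]
After 'push -4': [3, 12, 11, -4]
After 'push 13': [3, 12, 11, -4, 13]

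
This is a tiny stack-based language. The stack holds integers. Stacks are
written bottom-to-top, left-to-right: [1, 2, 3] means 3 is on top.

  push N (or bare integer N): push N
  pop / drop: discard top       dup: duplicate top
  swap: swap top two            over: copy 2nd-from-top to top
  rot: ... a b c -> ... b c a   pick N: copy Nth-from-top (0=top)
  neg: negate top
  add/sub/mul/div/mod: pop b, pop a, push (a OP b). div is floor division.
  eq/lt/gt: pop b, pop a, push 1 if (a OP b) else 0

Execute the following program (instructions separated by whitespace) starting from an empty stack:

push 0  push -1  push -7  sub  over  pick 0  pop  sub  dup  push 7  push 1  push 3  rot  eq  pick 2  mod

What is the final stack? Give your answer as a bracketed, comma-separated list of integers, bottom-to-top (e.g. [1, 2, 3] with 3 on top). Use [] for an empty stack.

Answer: [0, 6, 6, 1, 0]

Derivation:
After 'push 0': [0]
After 'push -1': [0, -1]
After 'push -7': [0, -1, -7]
After 'sub': [0, 6]
After 'over': [0, 6, 0]
After 'pick 0': [0, 6, 0, 0]
After 'pop': [0, 6, 0]
After 'sub': [0, 6]
After 'dup': [0, 6, 6]
After 'push 7': [0, 6, 6, 7]
After 'push 1': [0, 6, 6, 7, 1]
After 'push 3': [0, 6, 6, 7, 1, 3]
After 'rot': [0, 6, 6, 1, 3, 7]
After 'eq': [0, 6, 6, 1, 0]
After 'pick 2': [0, 6, 6, 1, 0, 6]
After 'mod': [0, 6, 6, 1, 0]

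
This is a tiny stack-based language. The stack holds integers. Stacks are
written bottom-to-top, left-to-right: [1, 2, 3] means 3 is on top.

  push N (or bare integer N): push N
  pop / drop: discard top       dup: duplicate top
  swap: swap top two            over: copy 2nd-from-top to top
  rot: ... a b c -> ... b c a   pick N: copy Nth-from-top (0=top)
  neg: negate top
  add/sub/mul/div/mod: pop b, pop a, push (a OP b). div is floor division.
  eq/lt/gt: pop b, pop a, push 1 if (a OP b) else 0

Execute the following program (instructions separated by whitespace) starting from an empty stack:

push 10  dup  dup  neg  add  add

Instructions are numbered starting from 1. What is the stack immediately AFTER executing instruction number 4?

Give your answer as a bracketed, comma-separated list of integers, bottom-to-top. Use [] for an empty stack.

Answer: [10, 10, -10]

Derivation:
Step 1 ('push 10'): [10]
Step 2 ('dup'): [10, 10]
Step 3 ('dup'): [10, 10, 10]
Step 4 ('neg'): [10, 10, -10]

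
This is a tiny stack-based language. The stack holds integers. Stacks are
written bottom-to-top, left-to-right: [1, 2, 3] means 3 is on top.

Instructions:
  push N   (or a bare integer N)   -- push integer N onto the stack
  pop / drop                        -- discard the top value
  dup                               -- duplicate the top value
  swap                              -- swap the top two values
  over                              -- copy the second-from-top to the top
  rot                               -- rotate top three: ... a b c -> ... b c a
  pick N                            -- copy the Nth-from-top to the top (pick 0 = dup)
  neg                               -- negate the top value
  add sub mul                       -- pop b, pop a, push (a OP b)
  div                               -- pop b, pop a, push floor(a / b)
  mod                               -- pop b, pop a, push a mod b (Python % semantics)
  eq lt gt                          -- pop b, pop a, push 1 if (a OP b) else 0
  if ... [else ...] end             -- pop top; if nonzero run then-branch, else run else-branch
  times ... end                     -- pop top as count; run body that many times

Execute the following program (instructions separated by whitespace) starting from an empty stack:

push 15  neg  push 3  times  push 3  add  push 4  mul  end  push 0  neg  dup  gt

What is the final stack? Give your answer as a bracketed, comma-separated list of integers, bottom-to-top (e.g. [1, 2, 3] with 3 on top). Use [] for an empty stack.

After 'push 15': [15]
After 'neg': [-15]
After 'push 3': [-15, 3]
After 'times': [-15]
After 'push 3': [-15, 3]
After 'add': [-12]
After 'push 4': [-12, 4]
After 'mul': [-48]
After 'push 3': [-48, 3]
After 'add': [-45]
After 'push 4': [-45, 4]
After 'mul': [-180]
After 'push 3': [-180, 3]
After 'add': [-177]
After 'push 4': [-177, 4]
After 'mul': [-708]
After 'push 0': [-708, 0]
After 'neg': [-708, 0]
After 'dup': [-708, 0, 0]
After 'gt': [-708, 0]

Answer: [-708, 0]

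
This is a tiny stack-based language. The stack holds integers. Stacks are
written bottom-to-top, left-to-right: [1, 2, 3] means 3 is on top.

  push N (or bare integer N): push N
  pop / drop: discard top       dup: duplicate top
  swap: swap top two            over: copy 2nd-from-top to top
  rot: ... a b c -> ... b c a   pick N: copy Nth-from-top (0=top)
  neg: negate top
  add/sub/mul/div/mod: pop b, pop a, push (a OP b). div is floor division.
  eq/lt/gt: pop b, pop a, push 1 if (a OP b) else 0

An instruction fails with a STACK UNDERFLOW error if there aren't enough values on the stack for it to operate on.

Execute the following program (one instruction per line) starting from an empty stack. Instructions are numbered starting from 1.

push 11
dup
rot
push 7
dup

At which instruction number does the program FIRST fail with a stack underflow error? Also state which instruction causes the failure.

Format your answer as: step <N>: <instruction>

Answer: step 3: rot

Derivation:
Step 1 ('push 11'): stack = [11], depth = 1
Step 2 ('dup'): stack = [11, 11], depth = 2
Step 3 ('rot'): needs 3 value(s) but depth is 2 — STACK UNDERFLOW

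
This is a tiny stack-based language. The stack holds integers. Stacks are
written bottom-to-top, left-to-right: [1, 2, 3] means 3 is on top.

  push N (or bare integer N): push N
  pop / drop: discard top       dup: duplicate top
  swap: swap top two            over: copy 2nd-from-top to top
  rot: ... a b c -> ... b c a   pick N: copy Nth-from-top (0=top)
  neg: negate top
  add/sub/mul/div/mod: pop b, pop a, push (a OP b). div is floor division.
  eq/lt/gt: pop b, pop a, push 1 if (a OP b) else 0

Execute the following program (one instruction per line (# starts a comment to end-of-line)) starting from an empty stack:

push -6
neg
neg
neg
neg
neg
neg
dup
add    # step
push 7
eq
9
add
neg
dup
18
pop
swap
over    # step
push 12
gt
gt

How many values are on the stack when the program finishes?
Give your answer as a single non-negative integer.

Answer: 2

Derivation:
After 'push -6': stack = [-6] (depth 1)
After 'neg': stack = [6] (depth 1)
After 'neg': stack = [-6] (depth 1)
After 'neg': stack = [6] (depth 1)
After 'neg': stack = [-6] (depth 1)
After 'neg': stack = [6] (depth 1)
After 'neg': stack = [-6] (depth 1)
After 'dup': stack = [-6, -6] (depth 2)
After 'add': stack = [-12] (depth 1)
After 'push 7': stack = [-12, 7] (depth 2)
  ...
After 'add': stack = [9] (depth 1)
After 'neg': stack = [-9] (depth 1)
After 'dup': stack = [-9, -9] (depth 2)
After 'push 18': stack = [-9, -9, 18] (depth 3)
After 'pop': stack = [-9, -9] (depth 2)
After 'swap': stack = [-9, -9] (depth 2)
After 'over': stack = [-9, -9, -9] (depth 3)
After 'push 12': stack = [-9, -9, -9, 12] (depth 4)
After 'gt': stack = [-9, -9, 0] (depth 3)
After 'gt': stack = [-9, 0] (depth 2)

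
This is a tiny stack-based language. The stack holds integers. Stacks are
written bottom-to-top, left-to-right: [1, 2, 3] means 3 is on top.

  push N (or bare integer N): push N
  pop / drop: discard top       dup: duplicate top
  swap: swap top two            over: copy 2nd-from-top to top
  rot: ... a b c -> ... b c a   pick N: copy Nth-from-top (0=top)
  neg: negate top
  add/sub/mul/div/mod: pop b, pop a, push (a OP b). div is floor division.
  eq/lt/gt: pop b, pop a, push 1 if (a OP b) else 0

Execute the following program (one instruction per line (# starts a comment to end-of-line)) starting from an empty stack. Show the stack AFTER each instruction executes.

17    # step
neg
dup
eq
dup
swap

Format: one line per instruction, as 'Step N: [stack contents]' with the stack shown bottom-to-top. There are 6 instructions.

Step 1: [17]
Step 2: [-17]
Step 3: [-17, -17]
Step 4: [1]
Step 5: [1, 1]
Step 6: [1, 1]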